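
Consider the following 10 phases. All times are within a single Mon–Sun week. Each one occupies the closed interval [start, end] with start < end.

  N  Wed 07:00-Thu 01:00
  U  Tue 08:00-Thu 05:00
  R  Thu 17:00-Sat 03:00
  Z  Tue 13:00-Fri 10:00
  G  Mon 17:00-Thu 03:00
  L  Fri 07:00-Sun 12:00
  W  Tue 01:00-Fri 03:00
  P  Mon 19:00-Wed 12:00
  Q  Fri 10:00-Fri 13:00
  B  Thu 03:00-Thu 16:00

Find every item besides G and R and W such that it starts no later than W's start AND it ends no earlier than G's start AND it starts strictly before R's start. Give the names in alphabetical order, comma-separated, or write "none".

P

Conditions: its start is no later than W's start (X.start <= Tue 01:00) AND its end is no earlier than G's start (X.end >= Mon 17:00) AND its start is strictly before R's start (X.start < Thu 17:00).
B: start Thu 03:00 <= Tue 01:00? ✗; end Thu 16:00 >= Mon 17:00? ✓; start Thu 03:00 < Thu 17:00? ✓ → no.
L: start Fri 07:00 <= Tue 01:00? ✗; end Sun 12:00 >= Mon 17:00? ✓; start Fri 07:00 < Thu 17:00? ✗ → no.
N: start Wed 07:00 <= Tue 01:00? ✗; end Thu 01:00 >= Mon 17:00? ✓; start Wed 07:00 < Thu 17:00? ✓ → no.
P: start Mon 19:00 <= Tue 01:00? ✓; end Wed 12:00 >= Mon 17:00? ✓; start Mon 19:00 < Thu 17:00? ✓ → yes.
Q: start Fri 10:00 <= Tue 01:00? ✗; end Fri 13:00 >= Mon 17:00? ✓; start Fri 10:00 < Thu 17:00? ✗ → no.
U: start Tue 08:00 <= Tue 01:00? ✗; end Thu 05:00 >= Mon 17:00? ✓; start Tue 08:00 < Thu 17:00? ✓ → no.
Z: start Tue 13:00 <= Tue 01:00? ✗; end Fri 10:00 >= Mon 17:00? ✓; start Tue 13:00 < Thu 17:00? ✓ → no.
Result: P.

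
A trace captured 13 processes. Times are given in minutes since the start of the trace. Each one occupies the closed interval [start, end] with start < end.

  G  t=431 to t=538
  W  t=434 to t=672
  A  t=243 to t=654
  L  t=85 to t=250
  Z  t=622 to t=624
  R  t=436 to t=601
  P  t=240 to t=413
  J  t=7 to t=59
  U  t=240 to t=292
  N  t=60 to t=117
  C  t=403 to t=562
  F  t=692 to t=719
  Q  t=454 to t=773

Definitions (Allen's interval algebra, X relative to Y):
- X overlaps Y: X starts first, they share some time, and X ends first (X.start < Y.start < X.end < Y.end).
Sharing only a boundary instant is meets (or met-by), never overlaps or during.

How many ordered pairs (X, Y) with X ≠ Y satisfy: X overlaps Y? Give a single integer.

Checking all 156 ordered pairs for relation 'overlaps'; matching pairs in alphabetical order:
(A, Q): A overlaps Q ✓
(A, W): A overlaps W ✓
(C, Q): C overlaps Q ✓
(C, R): C overlaps R ✓
(C, W): C overlaps W ✓
(G, Q): G overlaps Q ✓
(G, R): G overlaps R ✓
(G, W): G overlaps W ✓
(L, A): L overlaps A ✓
(L, P): L overlaps P ✓
(L, U): L overlaps U ✓
(N, L): N overlaps L ✓
(P, A): P overlaps A ✓
(P, C): P overlaps C ✓
(R, Q): R overlaps Q ✓
(U, A): U overlaps A ✓
(W, Q): W overlaps Q ✓
Count: 17.

17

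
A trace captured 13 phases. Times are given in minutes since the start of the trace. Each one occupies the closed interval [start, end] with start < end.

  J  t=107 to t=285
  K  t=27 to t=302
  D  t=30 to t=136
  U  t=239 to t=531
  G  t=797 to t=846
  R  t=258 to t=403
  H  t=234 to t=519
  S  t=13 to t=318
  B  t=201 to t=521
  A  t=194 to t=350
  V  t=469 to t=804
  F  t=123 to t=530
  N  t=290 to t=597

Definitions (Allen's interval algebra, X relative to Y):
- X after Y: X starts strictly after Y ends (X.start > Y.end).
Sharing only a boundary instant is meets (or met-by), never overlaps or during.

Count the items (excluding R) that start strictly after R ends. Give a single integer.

Target R = [t=258, t=403].
A [t=194, t=350] → overlaps → no.
B [t=201, t=521] → contains → no.
D [t=30, t=136] → before → no.
F [t=123, t=530] → contains → no.
G [t=797, t=846] → after → counts.
H [t=234, t=519] → contains → no.
J [t=107, t=285] → overlaps → no.
K [t=27, t=302] → overlaps → no.
N [t=290, t=597] → overlapped-by → no.
S [t=13, t=318] → overlaps → no.
U [t=239, t=531] → contains → no.
V [t=469, t=804] → after → counts.
Total: 2.

2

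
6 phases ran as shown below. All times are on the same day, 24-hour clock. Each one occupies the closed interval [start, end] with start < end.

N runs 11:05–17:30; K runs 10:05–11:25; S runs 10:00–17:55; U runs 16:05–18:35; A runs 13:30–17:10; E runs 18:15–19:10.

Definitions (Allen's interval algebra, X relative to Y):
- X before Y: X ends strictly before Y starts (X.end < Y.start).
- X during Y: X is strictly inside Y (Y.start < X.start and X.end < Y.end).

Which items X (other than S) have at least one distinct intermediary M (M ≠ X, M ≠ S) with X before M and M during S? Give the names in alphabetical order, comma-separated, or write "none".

K

Target S = [10:00, 17:55].
Intermediaries M with M during S: A, K, N.
Via A — items with X before A: K.
Via K — items with X before K: none.
Via N — items with X before N: none.
Union: K.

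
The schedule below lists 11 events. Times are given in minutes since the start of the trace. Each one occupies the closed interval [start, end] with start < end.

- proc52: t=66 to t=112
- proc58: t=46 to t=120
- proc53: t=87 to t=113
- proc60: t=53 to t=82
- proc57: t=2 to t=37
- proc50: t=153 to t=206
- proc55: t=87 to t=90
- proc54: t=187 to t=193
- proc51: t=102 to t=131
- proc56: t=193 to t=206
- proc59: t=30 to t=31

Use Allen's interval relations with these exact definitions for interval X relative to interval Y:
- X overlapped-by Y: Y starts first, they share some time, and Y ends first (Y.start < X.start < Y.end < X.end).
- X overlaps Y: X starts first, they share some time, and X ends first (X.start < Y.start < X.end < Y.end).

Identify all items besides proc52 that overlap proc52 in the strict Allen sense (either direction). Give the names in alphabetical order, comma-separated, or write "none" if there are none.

proc51, proc53, proc60

Target proc52 = [t=66, t=112].
proc50 [t=153, t=206] → after → no.
proc51 [t=102, t=131] → overlapped-by → yes.
proc53 [t=87, t=113] → overlapped-by → yes.
proc54 [t=187, t=193] → after → no.
proc55 [t=87, t=90] → during → no.
proc56 [t=193, t=206] → after → no.
proc57 [t=2, t=37] → before → no.
proc58 [t=46, t=120] → contains → no.
proc59 [t=30, t=31] → before → no.
proc60 [t=53, t=82] → overlaps → yes.
Result: proc51, proc53, proc60.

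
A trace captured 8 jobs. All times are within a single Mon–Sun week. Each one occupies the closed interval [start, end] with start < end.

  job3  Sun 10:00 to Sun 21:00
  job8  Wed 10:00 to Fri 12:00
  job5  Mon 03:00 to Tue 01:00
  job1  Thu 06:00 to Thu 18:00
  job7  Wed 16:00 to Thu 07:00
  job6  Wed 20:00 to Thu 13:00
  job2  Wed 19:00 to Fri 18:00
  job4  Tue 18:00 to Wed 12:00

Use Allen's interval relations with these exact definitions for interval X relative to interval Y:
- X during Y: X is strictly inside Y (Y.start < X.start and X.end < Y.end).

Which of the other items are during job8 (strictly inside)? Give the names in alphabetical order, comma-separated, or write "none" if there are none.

job1, job6, job7

Target job8 = [Wed 10:00, Fri 12:00].
job1 [Thu 06:00, Thu 18:00] → during → yes.
job2 [Wed 19:00, Fri 18:00] → overlapped-by → no.
job3 [Sun 10:00, Sun 21:00] → after → no.
job4 [Tue 18:00, Wed 12:00] → overlaps → no.
job5 [Mon 03:00, Tue 01:00] → before → no.
job6 [Wed 20:00, Thu 13:00] → during → yes.
job7 [Wed 16:00, Thu 07:00] → during → yes.
Result: job1, job6, job7.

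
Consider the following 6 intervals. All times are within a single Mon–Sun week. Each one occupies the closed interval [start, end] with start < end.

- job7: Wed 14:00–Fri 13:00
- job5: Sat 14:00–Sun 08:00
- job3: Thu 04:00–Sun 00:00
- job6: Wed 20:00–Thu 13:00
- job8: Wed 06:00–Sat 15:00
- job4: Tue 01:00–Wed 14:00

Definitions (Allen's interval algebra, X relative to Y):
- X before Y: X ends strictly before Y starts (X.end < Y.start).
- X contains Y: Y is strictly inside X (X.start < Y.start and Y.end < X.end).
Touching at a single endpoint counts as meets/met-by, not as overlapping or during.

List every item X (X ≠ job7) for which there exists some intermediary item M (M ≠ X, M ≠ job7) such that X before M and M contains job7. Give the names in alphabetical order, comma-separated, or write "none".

none

Target job7 = [Wed 14:00, Fri 13:00].
Intermediaries M with M contains job7: job8.
Via job8 — items with X before job8: none.
Union: none.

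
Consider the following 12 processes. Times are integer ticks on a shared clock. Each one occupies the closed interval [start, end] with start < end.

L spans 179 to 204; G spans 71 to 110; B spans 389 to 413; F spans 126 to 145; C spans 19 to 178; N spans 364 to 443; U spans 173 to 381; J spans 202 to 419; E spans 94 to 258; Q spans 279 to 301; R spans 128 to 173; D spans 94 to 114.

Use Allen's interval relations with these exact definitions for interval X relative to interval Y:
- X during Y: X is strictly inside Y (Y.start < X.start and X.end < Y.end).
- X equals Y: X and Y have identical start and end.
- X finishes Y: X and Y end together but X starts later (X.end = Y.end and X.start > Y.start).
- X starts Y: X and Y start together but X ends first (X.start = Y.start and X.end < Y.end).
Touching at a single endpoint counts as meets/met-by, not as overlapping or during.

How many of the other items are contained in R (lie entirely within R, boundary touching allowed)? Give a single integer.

0

Target R = [128, 173].
B [389, 413] → after → no.
C [19, 178] → contains → no.
D [94, 114] → before → no.
E [94, 258] → contains → no.
F [126, 145] → overlaps → no.
G [71, 110] → before → no.
J [202, 419] → after → no.
L [179, 204] → after → no.
N [364, 443] → after → no.
Q [279, 301] → after → no.
U [173, 381] → met-by → no.
Total: 0.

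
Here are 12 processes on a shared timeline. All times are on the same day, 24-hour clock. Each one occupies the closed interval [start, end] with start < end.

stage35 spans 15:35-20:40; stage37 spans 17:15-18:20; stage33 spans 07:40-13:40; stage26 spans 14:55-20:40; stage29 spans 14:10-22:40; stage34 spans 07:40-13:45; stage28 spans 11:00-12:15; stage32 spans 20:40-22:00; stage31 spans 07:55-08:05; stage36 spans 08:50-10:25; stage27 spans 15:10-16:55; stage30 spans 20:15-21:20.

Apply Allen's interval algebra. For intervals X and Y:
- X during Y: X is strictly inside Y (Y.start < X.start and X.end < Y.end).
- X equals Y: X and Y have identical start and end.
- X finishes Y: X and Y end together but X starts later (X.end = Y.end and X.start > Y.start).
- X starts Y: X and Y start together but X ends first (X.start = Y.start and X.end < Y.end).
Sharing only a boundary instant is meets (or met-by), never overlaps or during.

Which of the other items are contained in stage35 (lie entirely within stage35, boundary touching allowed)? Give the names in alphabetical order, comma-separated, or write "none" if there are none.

Target stage35 = [15:35, 20:40].
stage26 [14:55, 20:40] → finished-by → no.
stage27 [15:10, 16:55] → overlaps → no.
stage28 [11:00, 12:15] → before → no.
stage29 [14:10, 22:40] → contains → no.
stage30 [20:15, 21:20] → overlapped-by → no.
stage31 [07:55, 08:05] → before → no.
stage32 [20:40, 22:00] → met-by → no.
stage33 [07:40, 13:40] → before → no.
stage34 [07:40, 13:45] → before → no.
stage36 [08:50, 10:25] → before → no.
stage37 [17:15, 18:20] → during → yes.
Result: stage37.

stage37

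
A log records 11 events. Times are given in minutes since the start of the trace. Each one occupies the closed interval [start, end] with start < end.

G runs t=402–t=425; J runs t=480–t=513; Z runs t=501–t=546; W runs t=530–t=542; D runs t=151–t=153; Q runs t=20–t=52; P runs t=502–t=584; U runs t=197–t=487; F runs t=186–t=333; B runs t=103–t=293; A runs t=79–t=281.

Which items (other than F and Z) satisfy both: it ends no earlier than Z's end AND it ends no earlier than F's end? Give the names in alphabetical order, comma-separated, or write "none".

P

Conditions: its end is no earlier than Z's end (X.end >= t=546) AND its end is no earlier than F's end (X.end >= t=333).
A: end t=281 >= t=546? ✗; end t=281 >= t=333? ✗ → no.
B: end t=293 >= t=546? ✗; end t=293 >= t=333? ✗ → no.
D: end t=153 >= t=546? ✗; end t=153 >= t=333? ✗ → no.
G: end t=425 >= t=546? ✗; end t=425 >= t=333? ✓ → no.
J: end t=513 >= t=546? ✗; end t=513 >= t=333? ✓ → no.
P: end t=584 >= t=546? ✓; end t=584 >= t=333? ✓ → yes.
Q: end t=52 >= t=546? ✗; end t=52 >= t=333? ✗ → no.
U: end t=487 >= t=546? ✗; end t=487 >= t=333? ✓ → no.
W: end t=542 >= t=546? ✗; end t=542 >= t=333? ✓ → no.
Result: P.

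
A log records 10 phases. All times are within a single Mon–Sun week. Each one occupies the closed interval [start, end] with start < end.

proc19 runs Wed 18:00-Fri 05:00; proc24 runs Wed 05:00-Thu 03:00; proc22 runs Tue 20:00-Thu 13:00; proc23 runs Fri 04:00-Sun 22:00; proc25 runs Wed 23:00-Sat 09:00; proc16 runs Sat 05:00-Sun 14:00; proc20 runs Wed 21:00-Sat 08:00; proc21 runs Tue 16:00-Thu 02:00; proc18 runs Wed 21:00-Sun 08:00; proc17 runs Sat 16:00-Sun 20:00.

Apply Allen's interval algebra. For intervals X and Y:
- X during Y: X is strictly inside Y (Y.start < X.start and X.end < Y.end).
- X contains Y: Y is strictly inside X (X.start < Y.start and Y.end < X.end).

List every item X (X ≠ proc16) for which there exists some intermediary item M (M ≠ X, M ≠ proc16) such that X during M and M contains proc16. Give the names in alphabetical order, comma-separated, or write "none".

Target proc16 = [Sat 05:00, Sun 14:00].
Intermediaries M with M contains proc16: proc23.
Via proc23 — items with X during proc23: proc17.
Union: proc17.

proc17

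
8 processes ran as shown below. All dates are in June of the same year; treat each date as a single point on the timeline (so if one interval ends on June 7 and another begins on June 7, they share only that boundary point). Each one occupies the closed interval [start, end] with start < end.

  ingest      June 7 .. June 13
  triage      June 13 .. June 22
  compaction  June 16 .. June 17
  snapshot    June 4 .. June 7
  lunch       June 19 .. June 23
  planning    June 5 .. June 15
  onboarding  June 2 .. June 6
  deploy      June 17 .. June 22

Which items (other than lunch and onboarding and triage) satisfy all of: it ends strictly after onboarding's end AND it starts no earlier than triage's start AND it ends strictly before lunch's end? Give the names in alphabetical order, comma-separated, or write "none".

compaction, deploy

Conditions: its end is strictly after onboarding's end (X.end > June 6) AND its start is no earlier than triage's start (X.start >= June 13) AND its end is strictly before lunch's end (X.end < June 23).
compaction: end June 17 > June 6? ✓; start June 16 >= June 13? ✓; end June 17 < June 23? ✓ → yes.
deploy: end June 22 > June 6? ✓; start June 17 >= June 13? ✓; end June 22 < June 23? ✓ → yes.
ingest: end June 13 > June 6? ✓; start June 7 >= June 13? ✗; end June 13 < June 23? ✓ → no.
planning: end June 15 > June 6? ✓; start June 5 >= June 13? ✗; end June 15 < June 23? ✓ → no.
snapshot: end June 7 > June 6? ✓; start June 4 >= June 13? ✗; end June 7 < June 23? ✓ → no.
Result: compaction, deploy.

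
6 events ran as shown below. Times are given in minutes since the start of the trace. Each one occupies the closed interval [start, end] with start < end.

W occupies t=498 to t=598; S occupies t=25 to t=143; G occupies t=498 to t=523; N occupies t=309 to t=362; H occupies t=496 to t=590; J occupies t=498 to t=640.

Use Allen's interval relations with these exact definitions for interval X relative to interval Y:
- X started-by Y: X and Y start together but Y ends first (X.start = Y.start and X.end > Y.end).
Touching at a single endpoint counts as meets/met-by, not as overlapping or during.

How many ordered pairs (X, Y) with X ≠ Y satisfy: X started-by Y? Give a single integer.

3

Checking all 30 ordered pairs for relation 'started-by'; matching pairs in alphabetical order:
(J, G): J started-by G ✓
(J, W): J started-by W ✓
(W, G): W started-by G ✓
Count: 3.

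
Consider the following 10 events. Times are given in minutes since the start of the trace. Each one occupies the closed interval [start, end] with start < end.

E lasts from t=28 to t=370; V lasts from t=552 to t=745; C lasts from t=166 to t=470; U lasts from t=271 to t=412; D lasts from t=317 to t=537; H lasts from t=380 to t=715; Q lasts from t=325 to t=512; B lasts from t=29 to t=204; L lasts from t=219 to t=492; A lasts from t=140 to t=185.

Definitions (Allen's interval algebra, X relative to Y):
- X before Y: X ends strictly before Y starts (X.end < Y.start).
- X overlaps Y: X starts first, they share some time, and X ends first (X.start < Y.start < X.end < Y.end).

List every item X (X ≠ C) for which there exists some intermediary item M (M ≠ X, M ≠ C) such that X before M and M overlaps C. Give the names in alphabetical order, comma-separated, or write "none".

Target C = [t=166, t=470].
Intermediaries M with M overlaps C: A, B, E.
Via A — items with X before A: none.
Via B — items with X before B: none.
Via E — items with X before E: none.
Union: none.

none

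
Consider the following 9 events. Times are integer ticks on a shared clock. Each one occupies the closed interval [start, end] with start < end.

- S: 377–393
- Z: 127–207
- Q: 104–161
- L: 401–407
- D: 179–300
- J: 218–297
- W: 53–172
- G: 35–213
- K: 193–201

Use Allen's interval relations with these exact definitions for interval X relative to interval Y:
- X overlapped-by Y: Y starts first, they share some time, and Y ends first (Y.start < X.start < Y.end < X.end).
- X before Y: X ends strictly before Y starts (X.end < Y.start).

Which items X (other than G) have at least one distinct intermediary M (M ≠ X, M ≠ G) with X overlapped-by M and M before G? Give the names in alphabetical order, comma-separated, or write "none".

Target G = [35, 213].
Intermediaries M with M before G: none.
Union: none.

none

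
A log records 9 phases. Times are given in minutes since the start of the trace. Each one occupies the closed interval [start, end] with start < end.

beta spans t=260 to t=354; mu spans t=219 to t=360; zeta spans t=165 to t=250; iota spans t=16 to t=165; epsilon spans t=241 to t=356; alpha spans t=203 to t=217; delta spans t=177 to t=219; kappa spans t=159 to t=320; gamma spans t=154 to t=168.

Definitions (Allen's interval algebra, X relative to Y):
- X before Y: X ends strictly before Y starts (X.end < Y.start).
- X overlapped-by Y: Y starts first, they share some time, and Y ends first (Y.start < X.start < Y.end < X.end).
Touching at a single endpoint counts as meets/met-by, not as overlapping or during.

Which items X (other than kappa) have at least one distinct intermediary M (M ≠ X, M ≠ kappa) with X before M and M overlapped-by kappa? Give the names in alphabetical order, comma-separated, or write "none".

Target kappa = [t=159, t=320].
Intermediaries M with M overlapped-by kappa: beta, epsilon, mu.
Via beta — items with X before beta: alpha, delta, gamma, iota, zeta.
Via epsilon — items with X before epsilon: alpha, delta, gamma, iota.
Via mu — items with X before mu: alpha, gamma, iota.
Union: alpha, delta, gamma, iota, zeta.

alpha, delta, gamma, iota, zeta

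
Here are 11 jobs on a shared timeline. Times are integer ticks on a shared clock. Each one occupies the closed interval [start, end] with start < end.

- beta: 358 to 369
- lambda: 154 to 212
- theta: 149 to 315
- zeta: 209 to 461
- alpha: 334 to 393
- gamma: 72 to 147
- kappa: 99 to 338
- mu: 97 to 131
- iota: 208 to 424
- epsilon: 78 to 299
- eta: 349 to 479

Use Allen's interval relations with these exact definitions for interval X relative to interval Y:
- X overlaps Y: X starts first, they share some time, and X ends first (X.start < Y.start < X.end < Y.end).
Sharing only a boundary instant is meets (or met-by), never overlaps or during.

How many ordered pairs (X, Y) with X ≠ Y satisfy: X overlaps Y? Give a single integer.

Checking all 110 ordered pairs for relation 'overlaps'; matching pairs in alphabetical order:
(alpha, eta): alpha overlaps eta ✓
(epsilon, iota): epsilon overlaps iota ✓
(epsilon, kappa): epsilon overlaps kappa ✓
(epsilon, theta): epsilon overlaps theta ✓
(epsilon, zeta): epsilon overlaps zeta ✓
(gamma, epsilon): gamma overlaps epsilon ✓
(gamma, kappa): gamma overlaps kappa ✓
(iota, eta): iota overlaps eta ✓
(iota, zeta): iota overlaps zeta ✓
(kappa, alpha): kappa overlaps alpha ✓
(kappa, iota): kappa overlaps iota ✓
(kappa, zeta): kappa overlaps zeta ✓
(lambda, iota): lambda overlaps iota ✓
(lambda, zeta): lambda overlaps zeta ✓
(mu, kappa): mu overlaps kappa ✓
(theta, iota): theta overlaps iota ✓
(theta, zeta): theta overlaps zeta ✓
(zeta, eta): zeta overlaps eta ✓
Count: 18.

18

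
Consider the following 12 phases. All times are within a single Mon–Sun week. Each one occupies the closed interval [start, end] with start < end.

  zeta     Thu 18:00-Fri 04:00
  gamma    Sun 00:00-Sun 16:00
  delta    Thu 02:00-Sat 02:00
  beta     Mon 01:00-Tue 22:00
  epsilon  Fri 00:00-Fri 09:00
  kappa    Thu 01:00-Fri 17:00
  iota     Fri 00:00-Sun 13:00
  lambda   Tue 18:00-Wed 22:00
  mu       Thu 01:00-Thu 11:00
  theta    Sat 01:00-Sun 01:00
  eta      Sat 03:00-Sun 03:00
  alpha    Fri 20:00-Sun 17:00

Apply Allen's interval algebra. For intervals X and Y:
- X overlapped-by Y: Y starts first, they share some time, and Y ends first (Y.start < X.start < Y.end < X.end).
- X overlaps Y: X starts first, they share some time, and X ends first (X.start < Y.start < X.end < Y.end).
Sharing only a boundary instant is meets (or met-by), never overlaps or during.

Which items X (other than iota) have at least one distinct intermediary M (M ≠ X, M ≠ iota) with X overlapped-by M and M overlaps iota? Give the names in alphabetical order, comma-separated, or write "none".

alpha, delta, epsilon, theta

Target iota = [Fri 00:00, Sun 13:00].
Intermediaries M with M overlaps iota: delta, kappa, zeta.
Via delta — items with X overlapped-by delta: alpha, theta.
Via kappa — items with X overlapped-by kappa: delta.
Via zeta — items with X overlapped-by zeta: epsilon.
Union: alpha, delta, epsilon, theta.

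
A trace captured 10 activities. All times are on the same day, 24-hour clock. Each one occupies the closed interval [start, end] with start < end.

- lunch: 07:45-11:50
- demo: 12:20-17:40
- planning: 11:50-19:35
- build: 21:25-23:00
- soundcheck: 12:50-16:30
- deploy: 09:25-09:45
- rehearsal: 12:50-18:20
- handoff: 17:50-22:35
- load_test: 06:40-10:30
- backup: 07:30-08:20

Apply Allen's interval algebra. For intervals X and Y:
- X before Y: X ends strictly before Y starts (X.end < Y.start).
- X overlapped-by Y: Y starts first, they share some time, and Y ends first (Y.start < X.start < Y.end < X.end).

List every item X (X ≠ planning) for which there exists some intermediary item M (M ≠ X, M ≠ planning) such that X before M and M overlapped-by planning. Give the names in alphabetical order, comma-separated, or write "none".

backup, demo, deploy, load_test, lunch, soundcheck

Target planning = [11:50, 19:35].
Intermediaries M with M overlapped-by planning: handoff.
Via handoff — items with X before handoff: backup, demo, deploy, load_test, lunch, soundcheck.
Union: backup, demo, deploy, load_test, lunch, soundcheck.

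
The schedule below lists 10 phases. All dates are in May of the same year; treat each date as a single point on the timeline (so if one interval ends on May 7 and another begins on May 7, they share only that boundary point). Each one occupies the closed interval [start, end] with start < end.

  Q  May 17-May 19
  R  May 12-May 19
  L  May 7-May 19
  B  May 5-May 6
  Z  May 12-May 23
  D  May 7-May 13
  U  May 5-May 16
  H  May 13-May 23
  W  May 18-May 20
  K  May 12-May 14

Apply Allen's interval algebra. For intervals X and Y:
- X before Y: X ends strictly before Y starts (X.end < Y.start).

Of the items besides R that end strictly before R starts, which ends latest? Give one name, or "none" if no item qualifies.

Target R = [May 12, May 19].
B [May 5, May 6] → before → candidate.
D [May 7, May 13] → overlaps → excluded.
H [May 13, May 23] → overlapped-by → excluded.
K [May 12, May 14] → starts → excluded.
L [May 7, May 19] → finished-by → excluded.
Q [May 17, May 19] → finishes → excluded.
U [May 5, May 16] → overlaps → excluded.
W [May 18, May 20] → overlapped-by → excluded.
Z [May 12, May 23] → started-by → excluded.
Among candidates, latest end is May 6 → B.

B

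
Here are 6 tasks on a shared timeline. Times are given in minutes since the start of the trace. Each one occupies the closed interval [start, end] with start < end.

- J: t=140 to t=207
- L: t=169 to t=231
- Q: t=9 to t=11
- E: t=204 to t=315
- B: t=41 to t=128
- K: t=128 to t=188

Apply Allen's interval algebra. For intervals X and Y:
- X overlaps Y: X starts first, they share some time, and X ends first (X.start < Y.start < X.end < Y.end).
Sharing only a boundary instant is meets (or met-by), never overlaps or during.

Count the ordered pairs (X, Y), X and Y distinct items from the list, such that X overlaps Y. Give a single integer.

Checking all 30 ordered pairs for relation 'overlaps'; matching pairs in alphabetical order:
(J, E): J overlaps E ✓
(J, L): J overlaps L ✓
(K, J): K overlaps J ✓
(K, L): K overlaps L ✓
(L, E): L overlaps E ✓
Count: 5.

5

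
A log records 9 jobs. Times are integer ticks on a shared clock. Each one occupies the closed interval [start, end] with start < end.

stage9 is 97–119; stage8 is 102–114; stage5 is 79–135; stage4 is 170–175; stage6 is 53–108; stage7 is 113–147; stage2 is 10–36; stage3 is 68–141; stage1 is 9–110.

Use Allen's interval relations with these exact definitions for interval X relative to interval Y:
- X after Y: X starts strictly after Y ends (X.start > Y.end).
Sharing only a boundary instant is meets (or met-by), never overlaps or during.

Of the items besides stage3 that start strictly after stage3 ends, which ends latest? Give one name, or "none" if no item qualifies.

Target stage3 = [68, 141].
stage1 [9, 110] → overlaps → excluded.
stage2 [10, 36] → before → excluded.
stage4 [170, 175] → after → candidate.
stage5 [79, 135] → during → excluded.
stage6 [53, 108] → overlaps → excluded.
stage7 [113, 147] → overlapped-by → excluded.
stage8 [102, 114] → during → excluded.
stage9 [97, 119] → during → excluded.
Among candidates, latest end is 175 → stage4.

stage4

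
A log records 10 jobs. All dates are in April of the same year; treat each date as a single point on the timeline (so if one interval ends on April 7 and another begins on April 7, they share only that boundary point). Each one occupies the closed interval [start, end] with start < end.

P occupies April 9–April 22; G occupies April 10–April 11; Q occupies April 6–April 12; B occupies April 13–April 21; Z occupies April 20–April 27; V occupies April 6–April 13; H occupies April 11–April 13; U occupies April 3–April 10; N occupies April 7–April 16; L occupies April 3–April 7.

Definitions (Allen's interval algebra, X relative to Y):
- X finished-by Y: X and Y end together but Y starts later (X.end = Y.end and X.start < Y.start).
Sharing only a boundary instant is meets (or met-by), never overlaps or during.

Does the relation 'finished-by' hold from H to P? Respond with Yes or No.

H = [April 11, April 13], P = [April 9, April 22].
Actual relation of H to P: during.
Asked whether 'finished-by' holds → No.

No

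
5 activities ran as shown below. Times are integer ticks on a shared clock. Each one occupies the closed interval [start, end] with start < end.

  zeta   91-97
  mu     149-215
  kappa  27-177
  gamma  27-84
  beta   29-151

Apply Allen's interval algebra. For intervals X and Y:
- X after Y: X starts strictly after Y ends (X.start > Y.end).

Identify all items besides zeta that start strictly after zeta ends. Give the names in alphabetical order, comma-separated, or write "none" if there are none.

mu

Target zeta = [91, 97].
beta [29, 151] → contains → no.
gamma [27, 84] → before → no.
kappa [27, 177] → contains → no.
mu [149, 215] → after → yes.
Result: mu.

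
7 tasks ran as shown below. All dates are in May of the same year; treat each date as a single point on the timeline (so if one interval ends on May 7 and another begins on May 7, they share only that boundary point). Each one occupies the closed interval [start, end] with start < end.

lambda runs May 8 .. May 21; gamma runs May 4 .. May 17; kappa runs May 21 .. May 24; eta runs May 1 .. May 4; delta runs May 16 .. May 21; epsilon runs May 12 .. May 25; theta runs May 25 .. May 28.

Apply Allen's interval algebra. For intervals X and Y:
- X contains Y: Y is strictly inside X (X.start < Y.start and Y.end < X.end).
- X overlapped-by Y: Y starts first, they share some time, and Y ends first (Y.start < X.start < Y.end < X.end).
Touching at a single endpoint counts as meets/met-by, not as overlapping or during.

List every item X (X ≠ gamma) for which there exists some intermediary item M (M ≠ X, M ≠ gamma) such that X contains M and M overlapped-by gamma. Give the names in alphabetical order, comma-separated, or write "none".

epsilon

Target gamma = [May 4, May 17].
Intermediaries M with M overlapped-by gamma: delta, epsilon, lambda.
Via delta — items with X contains delta: epsilon.
Via epsilon — items with X contains epsilon: none.
Via lambda — items with X contains lambda: none.
Union: epsilon.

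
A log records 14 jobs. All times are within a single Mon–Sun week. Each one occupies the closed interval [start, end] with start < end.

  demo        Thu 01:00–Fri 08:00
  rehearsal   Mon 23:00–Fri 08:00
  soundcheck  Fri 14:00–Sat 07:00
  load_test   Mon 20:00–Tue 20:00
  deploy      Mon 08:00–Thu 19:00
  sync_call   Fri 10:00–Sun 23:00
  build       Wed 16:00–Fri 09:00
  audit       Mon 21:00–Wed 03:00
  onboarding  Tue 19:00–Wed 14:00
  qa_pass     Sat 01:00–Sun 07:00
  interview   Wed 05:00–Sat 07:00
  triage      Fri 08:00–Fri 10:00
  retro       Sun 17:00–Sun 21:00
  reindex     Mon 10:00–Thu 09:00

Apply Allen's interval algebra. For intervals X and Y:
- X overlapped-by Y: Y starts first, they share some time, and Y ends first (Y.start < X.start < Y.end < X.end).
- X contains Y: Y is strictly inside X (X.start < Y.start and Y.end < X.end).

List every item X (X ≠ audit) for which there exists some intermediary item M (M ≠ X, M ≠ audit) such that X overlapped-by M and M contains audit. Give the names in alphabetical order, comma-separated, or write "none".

build, demo, interview, rehearsal

Target audit = [Mon 21:00, Wed 03:00].
Intermediaries M with M contains audit: deploy, reindex.
Via deploy — items with X overlapped-by deploy: build, demo, interview, rehearsal.
Via reindex — items with X overlapped-by reindex: build, demo, interview, rehearsal.
Union: build, demo, interview, rehearsal.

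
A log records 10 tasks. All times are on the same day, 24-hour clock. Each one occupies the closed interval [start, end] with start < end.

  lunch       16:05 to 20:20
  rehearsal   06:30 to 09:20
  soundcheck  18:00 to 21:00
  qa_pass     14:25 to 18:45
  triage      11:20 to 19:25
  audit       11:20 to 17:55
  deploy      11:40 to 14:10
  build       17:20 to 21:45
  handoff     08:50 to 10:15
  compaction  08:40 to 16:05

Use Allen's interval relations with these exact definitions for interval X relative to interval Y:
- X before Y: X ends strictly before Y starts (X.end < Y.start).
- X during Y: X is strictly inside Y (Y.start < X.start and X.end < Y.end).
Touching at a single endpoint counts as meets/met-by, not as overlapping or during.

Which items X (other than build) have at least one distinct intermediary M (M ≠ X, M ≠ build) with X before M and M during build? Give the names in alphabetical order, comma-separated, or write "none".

audit, compaction, deploy, handoff, rehearsal

Target build = [17:20, 21:45].
Intermediaries M with M during build: soundcheck.
Via soundcheck — items with X before soundcheck: audit, compaction, deploy, handoff, rehearsal.
Union: audit, compaction, deploy, handoff, rehearsal.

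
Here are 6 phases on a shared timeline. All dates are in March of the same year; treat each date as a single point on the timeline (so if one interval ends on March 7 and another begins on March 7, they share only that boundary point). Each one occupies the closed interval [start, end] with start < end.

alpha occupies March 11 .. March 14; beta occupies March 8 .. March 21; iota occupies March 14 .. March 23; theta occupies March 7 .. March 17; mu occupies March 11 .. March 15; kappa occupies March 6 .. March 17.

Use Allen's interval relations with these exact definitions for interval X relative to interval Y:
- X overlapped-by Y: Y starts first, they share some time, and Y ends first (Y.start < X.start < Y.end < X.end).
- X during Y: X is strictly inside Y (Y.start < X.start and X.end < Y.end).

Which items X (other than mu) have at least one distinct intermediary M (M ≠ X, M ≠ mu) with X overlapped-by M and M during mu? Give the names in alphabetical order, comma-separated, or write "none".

none

Target mu = [March 11, March 15].
Intermediaries M with M during mu: none.
Union: none.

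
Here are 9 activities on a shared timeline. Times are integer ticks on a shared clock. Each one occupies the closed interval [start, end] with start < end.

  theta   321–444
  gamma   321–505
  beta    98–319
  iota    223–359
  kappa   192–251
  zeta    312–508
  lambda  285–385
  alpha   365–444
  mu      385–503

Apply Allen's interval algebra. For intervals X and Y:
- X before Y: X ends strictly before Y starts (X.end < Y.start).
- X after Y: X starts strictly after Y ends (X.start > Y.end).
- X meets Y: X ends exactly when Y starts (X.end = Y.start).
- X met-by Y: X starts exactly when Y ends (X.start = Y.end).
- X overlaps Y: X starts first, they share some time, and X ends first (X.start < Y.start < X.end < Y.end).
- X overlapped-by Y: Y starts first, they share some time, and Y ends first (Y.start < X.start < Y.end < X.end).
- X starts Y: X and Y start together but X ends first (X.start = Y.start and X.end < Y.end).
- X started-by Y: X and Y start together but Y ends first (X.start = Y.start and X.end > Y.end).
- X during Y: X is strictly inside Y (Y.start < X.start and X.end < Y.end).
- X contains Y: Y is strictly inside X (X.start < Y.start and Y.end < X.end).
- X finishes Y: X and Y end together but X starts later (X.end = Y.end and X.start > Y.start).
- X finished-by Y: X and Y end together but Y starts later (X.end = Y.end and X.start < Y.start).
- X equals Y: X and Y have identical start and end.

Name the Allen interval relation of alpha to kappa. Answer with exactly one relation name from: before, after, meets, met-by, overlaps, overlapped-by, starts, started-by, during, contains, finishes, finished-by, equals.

alpha = [365, 444]; kappa = [192, 251].
Compare endpoints: alpha.start > kappa.start, alpha.start > kappa.end, alpha.end > kappa.start, alpha.end > kappa.end.
That pattern is 'after'.

after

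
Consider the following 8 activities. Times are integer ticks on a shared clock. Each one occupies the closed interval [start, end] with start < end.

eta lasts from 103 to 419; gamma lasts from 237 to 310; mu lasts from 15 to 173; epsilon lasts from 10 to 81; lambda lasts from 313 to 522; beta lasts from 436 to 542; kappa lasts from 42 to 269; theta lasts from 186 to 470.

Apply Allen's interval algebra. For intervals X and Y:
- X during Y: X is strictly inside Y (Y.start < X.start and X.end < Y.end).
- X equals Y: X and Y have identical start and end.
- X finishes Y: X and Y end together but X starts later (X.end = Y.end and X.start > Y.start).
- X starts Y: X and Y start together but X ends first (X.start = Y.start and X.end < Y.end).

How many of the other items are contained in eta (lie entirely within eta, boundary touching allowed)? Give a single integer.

1

Target eta = [103, 419].
beta [436, 542] → after → no.
epsilon [10, 81] → before → no.
gamma [237, 310] → during → counts.
kappa [42, 269] → overlaps → no.
lambda [313, 522] → overlapped-by → no.
mu [15, 173] → overlaps → no.
theta [186, 470] → overlapped-by → no.
Total: 1.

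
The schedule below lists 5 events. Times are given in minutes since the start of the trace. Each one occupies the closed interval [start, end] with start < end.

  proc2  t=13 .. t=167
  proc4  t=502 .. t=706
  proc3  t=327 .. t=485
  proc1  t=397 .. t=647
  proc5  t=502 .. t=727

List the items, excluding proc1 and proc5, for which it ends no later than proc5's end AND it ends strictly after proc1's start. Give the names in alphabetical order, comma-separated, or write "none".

proc3, proc4

Conditions: its end is no later than proc5's end (X.end <= t=727) AND its end is strictly after proc1's start (X.end > t=397).
proc2: end t=167 <= t=727? ✓; end t=167 > t=397? ✗ → no.
proc3: end t=485 <= t=727? ✓; end t=485 > t=397? ✓ → yes.
proc4: end t=706 <= t=727? ✓; end t=706 > t=397? ✓ → yes.
Result: proc3, proc4.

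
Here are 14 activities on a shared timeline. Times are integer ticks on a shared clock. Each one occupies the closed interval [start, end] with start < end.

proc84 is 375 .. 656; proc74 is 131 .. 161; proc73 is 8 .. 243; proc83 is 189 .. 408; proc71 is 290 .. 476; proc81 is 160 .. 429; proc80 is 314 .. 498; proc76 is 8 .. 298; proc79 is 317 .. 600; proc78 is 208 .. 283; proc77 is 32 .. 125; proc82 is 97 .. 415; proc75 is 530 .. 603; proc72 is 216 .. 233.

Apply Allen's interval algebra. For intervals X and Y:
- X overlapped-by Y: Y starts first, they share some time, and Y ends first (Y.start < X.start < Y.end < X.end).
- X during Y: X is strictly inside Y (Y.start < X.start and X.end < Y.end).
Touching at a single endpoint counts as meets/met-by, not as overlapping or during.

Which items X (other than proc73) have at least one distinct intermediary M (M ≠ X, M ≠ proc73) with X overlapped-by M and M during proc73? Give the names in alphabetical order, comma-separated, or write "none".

proc81, proc82

Target proc73 = [8, 243].
Intermediaries M with M during proc73: proc72, proc74, proc77.
Via proc72 — items with X overlapped-by proc72: none.
Via proc74 — items with X overlapped-by proc74: proc81.
Via proc77 — items with X overlapped-by proc77: proc82.
Union: proc81, proc82.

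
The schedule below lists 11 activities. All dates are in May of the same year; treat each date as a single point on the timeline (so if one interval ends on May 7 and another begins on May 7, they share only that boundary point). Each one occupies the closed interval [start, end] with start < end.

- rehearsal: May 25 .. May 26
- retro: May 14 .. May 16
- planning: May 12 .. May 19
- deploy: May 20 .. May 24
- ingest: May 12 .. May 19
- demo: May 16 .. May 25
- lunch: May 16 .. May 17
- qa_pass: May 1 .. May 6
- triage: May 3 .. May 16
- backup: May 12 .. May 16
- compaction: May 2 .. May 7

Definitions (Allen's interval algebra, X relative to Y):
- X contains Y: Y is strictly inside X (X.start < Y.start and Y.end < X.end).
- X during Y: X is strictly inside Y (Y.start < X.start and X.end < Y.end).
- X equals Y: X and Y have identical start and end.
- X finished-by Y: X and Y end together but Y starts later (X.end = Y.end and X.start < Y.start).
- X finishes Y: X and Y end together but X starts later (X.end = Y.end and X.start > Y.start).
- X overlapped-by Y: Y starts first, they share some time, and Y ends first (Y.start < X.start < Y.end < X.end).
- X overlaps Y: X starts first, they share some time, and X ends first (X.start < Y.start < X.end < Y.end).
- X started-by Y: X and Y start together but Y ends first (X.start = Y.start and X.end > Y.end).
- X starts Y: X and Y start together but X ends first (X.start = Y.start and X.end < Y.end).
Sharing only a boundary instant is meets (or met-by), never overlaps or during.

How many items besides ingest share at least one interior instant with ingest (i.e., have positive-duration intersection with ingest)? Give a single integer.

6

Target ingest = [May 12, May 19].
backup [May 12, May 16] → starts → counts.
compaction [May 2, May 7] → before → no.
demo [May 16, May 25] → overlapped-by → counts.
deploy [May 20, May 24] → after → no.
lunch [May 16, May 17] → during → counts.
planning [May 12, May 19] → equals → counts.
qa_pass [May 1, May 6] → before → no.
rehearsal [May 25, May 26] → after → no.
retro [May 14, May 16] → during → counts.
triage [May 3, May 16] → overlaps → counts.
Total: 6.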